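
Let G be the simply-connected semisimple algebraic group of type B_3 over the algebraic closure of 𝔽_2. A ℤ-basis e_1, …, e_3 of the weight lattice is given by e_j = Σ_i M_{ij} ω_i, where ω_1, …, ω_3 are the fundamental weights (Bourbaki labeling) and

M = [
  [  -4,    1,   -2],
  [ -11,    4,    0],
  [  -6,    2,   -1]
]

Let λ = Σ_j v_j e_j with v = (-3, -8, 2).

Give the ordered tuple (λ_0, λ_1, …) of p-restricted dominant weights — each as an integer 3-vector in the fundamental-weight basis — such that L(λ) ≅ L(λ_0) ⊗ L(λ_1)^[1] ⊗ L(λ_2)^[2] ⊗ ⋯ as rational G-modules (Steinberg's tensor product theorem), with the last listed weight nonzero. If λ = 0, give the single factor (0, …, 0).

((0, 1, 0),)

Change of basis e → ω: c = M·v where v = (-3, -8, 2):
  c_1 = -4*-3 + 1*-8 + -2*2 = 0
  c_2 = -11*-3 + 4*-8 + 0*2 = 1
  c_3 = -6*-3 + 2*-8 + -1*2 = 0
Expand coordinatewise in base 2:
  c_1 = 0
  c_2 = 1 = 1·2^0
  c_3 = 0
p-restricted factor λ_0 = (0, 1, 0)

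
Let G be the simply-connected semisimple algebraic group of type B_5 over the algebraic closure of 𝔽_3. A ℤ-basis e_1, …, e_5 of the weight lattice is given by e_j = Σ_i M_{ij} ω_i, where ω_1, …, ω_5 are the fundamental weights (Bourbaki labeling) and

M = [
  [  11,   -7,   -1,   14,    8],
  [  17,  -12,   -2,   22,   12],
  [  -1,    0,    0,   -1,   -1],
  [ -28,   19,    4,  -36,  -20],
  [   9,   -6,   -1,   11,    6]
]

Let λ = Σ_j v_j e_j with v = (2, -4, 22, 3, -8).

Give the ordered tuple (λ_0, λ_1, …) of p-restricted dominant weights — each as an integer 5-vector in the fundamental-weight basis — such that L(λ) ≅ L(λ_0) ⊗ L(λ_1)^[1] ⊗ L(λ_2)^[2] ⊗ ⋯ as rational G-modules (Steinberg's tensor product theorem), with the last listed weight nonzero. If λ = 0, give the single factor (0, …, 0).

((0, 2, 0, 2, 2), (2, 2, 1, 2, 1))

Compute c_i = Σ_j M_{ij} v_j with v = (2, -4, 22, 3, -8):
  c_1 = 11·2 + (-7)·(-4) + (-1)·(22) + 14·3 + (8)·(-8) = 6
  c_2 = 17·2 + (-12)·(-4) + (-2)·(22) + 22·3 + (12)·(-8) = 8
  c_3 = (-1)·(2) + (0)·(-4) + 0·22 + (-1)·(3) + (-1)·(-8) = 3
  c_4 = (-28)·(2) + (19)·(-4) + 4·22 + (-36)·(3) + (-20)·(-8) = 8
  c_5 = 9·2 + (-6)·(-4) + (-1)·(22) + 11·3 + (6)·(-8) = 5
Writing each c_i in base p = 3:
  c_1 = 6 = 0·3^0 + 2·3^1
  c_2 = 8 = 2·3^0 + 2·3^1
  c_3 = 3 = 0·3^0 + 1·3^1
  c_4 = 8 = 2·3^0 + 2·3^1
  c_5 = 5 = 2·3^0 + 1·3^1
p-restricted factor λ_0 = (0, 2, 0, 2, 2)
p-restricted factor λ_1 = (2, 2, 1, 2, 1)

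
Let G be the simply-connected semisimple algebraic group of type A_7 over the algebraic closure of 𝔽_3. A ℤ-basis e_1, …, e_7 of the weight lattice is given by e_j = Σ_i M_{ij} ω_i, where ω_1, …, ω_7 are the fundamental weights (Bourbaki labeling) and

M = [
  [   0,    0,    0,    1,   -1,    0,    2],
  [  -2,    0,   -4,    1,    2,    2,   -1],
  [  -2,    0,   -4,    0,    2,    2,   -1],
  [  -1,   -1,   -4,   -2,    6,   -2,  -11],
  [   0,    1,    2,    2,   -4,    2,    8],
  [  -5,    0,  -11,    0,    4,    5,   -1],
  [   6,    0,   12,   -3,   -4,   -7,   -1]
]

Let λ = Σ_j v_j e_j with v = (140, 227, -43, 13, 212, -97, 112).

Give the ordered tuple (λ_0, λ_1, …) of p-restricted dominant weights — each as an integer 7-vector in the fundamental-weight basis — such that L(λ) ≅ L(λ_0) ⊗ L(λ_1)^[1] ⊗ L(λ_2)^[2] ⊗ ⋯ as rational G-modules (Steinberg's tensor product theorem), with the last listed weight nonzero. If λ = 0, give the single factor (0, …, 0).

ω-coordinates c = M·v, v = (140, 227, -43, 13, 212, -97, 112):
  c_1 = 0*140 + 0*227 + 0*-43 + 1*13 + -1*212 + 0*-97 + 2*112 = 25
  c_2 = -2*140 + 0*227 + -4*-43 + 1*13 + 2*212 + 2*-97 + -1*112 = 23
  c_3 = -2*140 + 0*227 + -4*-43 + 0*13 + 2*212 + 2*-97 + -1*112 = 10
  c_4 = -1*140 + -1*227 + -4*-43 + -2*13 + 6*212 + -2*-97 + -11*112 = 13
  c_5 = 0*140 + 1*227 + 2*-43 + 2*13 + -4*212 + 2*-97 + 8*112 = 21
  c_6 = -5*140 + 0*227 + -11*-43 + 0*13 + 4*212 + 5*-97 + -1*112 = 24
  c_7 = 6*140 + 0*227 + 12*-43 + -3*13 + -4*212 + -7*-97 + -1*112 = 4
Expand coordinatewise in base 3:
  c_1 = 25 = 1·3^0 + 2·3^1 + 2·3^2
  c_2 = 23 = 2·3^0 + 1·3^1 + 2·3^2
  c_3 = 10 = 1·3^0 + 0·3^1 + 1·3^2
  c_4 = 13 = 1·3^0 + 1·3^1 + 1·3^2
  c_5 = 21 = 0·3^0 + 1·3^1 + 2·3^2
  c_6 = 24 = 0·3^0 + 2·3^1 + 2·3^2
  c_7 = 4 = 1·3^0 + 1·3^1
p-restricted factor λ_0 = (1, 2, 1, 1, 0, 0, 1)
p-restricted factor λ_1 = (2, 1, 0, 1, 1, 2, 1)
p-restricted factor λ_2 = (2, 2, 1, 1, 2, 2, 0)

((1, 2, 1, 1, 0, 0, 1), (2, 1, 0, 1, 1, 2, 1), (2, 2, 1, 1, 2, 2, 0))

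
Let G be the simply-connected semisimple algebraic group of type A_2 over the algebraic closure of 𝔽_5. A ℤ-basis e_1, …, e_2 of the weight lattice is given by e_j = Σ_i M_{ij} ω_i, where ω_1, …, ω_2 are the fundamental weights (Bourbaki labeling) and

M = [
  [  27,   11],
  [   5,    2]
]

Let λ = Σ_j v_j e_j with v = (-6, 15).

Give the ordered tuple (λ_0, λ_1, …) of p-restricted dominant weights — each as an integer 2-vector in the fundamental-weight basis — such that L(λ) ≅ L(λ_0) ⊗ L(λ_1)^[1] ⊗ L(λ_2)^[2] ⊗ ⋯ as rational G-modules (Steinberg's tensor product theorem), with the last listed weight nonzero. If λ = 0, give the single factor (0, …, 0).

In the fundamental-weight basis, λ has coordinates c = M·v (v = (-6, 15)):
  c_1 = 27*-6 + 11*15 = 3
  c_2 = 5*-6 + 2*15 = 0
Writing each c_i in base p = 5:
  c_1 = 3 = 3·5^0
  c_2 = 0
λ_0 = (3, 0)

((3, 0),)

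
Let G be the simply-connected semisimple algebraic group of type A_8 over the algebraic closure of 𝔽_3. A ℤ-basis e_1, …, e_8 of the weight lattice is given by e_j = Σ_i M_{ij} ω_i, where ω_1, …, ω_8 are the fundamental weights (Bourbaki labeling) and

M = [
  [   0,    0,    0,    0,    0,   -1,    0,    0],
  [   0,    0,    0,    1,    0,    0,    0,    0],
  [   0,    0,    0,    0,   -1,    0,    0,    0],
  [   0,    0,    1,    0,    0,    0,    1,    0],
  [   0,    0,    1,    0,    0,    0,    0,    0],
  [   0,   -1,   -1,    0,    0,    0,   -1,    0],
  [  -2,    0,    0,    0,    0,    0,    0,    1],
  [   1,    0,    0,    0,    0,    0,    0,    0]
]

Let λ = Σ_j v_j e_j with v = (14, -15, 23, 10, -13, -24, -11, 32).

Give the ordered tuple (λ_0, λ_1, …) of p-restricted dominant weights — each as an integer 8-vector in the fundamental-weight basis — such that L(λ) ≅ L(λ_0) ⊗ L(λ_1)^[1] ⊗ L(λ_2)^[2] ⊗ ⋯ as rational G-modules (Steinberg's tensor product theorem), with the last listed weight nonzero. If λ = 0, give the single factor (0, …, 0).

((0, 1, 1, 0, 2, 0, 1, 2), (2, 0, 1, 1, 1, 1, 1, 1), (2, 1, 1, 1, 2, 0, 0, 1))

Compute c_i = Σ_j M_{ij} v_j with v = (14, -15, 23, 10, -13, -24, -11, 32):
  c_1 = 0*14 + 0*-15 + 0*23 + 0*10 + 0*-13 + -1*-24 + 0*-11 + 0*32 = 24
  c_2 = 0*14 + 0*-15 + 0*23 + 1*10 + 0*-13 + 0*-24 + 0*-11 + 0*32 = 10
  c_3 = 0*14 + 0*-15 + 0*23 + 0*10 + -1*-13 + 0*-24 + 0*-11 + 0*32 = 13
  c_4 = 0*14 + 0*-15 + 1*23 + 0*10 + 0*-13 + 0*-24 + 1*-11 + 0*32 = 12
  c_5 = 0*14 + 0*-15 + 1*23 + 0*10 + 0*-13 + 0*-24 + 0*-11 + 0*32 = 23
  c_6 = 0*14 + -1*-15 + -1*23 + 0*10 + 0*-13 + 0*-24 + -1*-11 + 0*32 = 3
  c_7 = -2*14 + 0*-15 + 0*23 + 0*10 + 0*-13 + 0*-24 + 0*-11 + 1*32 = 4
  c_8 = 1*14 + 0*-15 + 0*23 + 0*10 + 0*-13 + 0*-24 + 0*-11 + 0*32 = 14
p = 3; digits c_i = Σ_j d_{ij}·3^j, 0 ≤ d_{ij} < 3:
  c_1 = 24 = 0·3^0 + 2·3^1 + 2·3^2
  c_2 = 10 = 1·3^0 + 0·3^1 + 1·3^2
  c_3 = 13 = 1·3^0 + 1·3^1 + 1·3^2
  c_4 = 12 = 0·3^0 + 1·3^1 + 1·3^2
  c_5 = 23 = 2·3^0 + 1·3^1 + 2·3^2
  c_6 = 3 = 0·3^0 + 1·3^1
  c_7 = 4 = 1·3^0 + 1·3^1
  c_8 = 14 = 2·3^0 + 1·3^1 + 1·3^2
λ_0 = (0, 1, 1, 0, 2, 0, 1, 2)
λ_1 = (2, 0, 1, 1, 1, 1, 1, 1)
λ_2 = (2, 1, 1, 1, 2, 0, 0, 1)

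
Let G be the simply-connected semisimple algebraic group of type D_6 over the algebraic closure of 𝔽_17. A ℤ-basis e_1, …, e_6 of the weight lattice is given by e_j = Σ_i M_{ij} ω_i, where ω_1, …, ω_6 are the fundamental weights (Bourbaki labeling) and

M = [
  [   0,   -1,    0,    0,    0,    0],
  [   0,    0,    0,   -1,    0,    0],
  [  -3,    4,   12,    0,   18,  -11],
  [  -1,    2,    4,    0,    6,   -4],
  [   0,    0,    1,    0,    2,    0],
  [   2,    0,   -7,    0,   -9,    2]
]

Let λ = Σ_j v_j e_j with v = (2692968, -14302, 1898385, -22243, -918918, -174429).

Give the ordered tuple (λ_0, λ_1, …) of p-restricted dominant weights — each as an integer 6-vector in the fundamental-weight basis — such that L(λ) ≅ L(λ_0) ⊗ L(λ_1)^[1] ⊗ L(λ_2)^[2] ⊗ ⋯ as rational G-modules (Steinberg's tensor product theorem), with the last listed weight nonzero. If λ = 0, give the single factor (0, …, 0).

Converting to the ω-basis (c_i = row i of M dotted with v = (2692968, -14302, 1898385, -22243, -918918, -174429)):
  c_1 = (0)·(2692968) + (-1)·(-14302) + (0)·(1898385) + (0)·(-22243) + (0)·(-918918) + (0)·(-174429) = 14302
  c_2 = (0)·(2692968) + (0)·(-14302) + (0)·(1898385) + (-1)·(-22243) + (0)·(-918918) + (0)·(-174429) = 22243
  c_3 = (-3)·(2692968) + (4)·(-14302) + (12)·(1898385) + (0)·(-22243) + (18)·(-918918) + (-11)·(-174429) = 22703
  c_4 = (-1)·(2692968) + (2)·(-14302) + (4)·(1898385) + (0)·(-22243) + (6)·(-918918) + (-4)·(-174429) = 56176
  c_5 = (0)·(2692968) + (0)·(-14302) + (1)·(1898385) + (0)·(-22243) + (2)·(-918918) + (0)·(-174429) = 60549
  c_6 = (2)·(2692968) + (0)·(-14302) + (-7)·(1898385) + (0)·(-22243) + (-9)·(-918918) + (2)·(-174429) = 18645
Base-17 expansion of each c_i:
  c_1 = 14302 = 5·17^0 + 8·17^1 + 15·17^2 + 2·17^3
  c_2 = 22243 = 7·17^0 + 16·17^1 + 8·17^2 + 4·17^3
  c_3 = 22703 = 8·17^0 + 9·17^1 + 10·17^2 + 4·17^3
  c_4 = 56176 = 8·17^0 + 6·17^1 + 7·17^2 + 11·17^3
  c_5 = 60549 = 12·17^0 + 8·17^1 + 5·17^2 + 12·17^3
  c_6 = 18645 = 13·17^0 + 8·17^1 + 13·17^2 + 3·17^3
Factor λ_0 = (5, 7, 8, 8, 12, 13)
Factor λ_1 = (8, 16, 9, 6, 8, 8)
Factor λ_2 = (15, 8, 10, 7, 5, 13)
Factor λ_3 = (2, 4, 4, 11, 12, 3)

((5, 7, 8, 8, 12, 13), (8, 16, 9, 6, 8, 8), (15, 8, 10, 7, 5, 13), (2, 4, 4, 11, 12, 3))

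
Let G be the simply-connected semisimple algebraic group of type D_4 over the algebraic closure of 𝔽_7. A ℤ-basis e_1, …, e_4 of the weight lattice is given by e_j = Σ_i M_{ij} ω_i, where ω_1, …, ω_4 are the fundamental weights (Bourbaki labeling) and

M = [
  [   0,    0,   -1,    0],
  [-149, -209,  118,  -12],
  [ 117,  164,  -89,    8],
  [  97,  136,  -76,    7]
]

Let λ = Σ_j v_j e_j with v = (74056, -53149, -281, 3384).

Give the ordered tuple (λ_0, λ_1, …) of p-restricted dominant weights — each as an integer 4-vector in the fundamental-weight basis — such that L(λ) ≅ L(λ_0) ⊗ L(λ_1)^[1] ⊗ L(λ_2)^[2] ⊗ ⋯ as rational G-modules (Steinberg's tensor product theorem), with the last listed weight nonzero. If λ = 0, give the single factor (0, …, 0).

In the fundamental-weight basis, λ has coordinates c = M·v (v = (74056, -53149, -281, 3384)):
  c_1 = 0·74056 + (0)·(-53149) + (-1)·(-281) + 0·3384 = 281
  c_2 = (-149)·(74056) + (-209)·(-53149) + (118)·(-281) + (-12)·(3384) = 31
  c_3 = 117·74056 + (164)·(-53149) + (-89)·(-281) + 8·3384 = 197
  c_4 = 97·74056 + (136)·(-53149) + (-76)·(-281) + 7·3384 = 212
Expand coordinatewise in base 7:
  c_1 = 281 = 1·7^0 + 5·7^1 + 5·7^2
  c_2 = 31 = 3·7^0 + 4·7^1
  c_3 = 197 = 1·7^0 + 0·7^1 + 4·7^2
  c_4 = 212 = 2·7^0 + 2·7^1 + 4·7^2
λ_0 = (1, 3, 1, 2)
λ_1 = (5, 4, 0, 2)
λ_2 = (5, 0, 4, 4)

((1, 3, 1, 2), (5, 4, 0, 2), (5, 0, 4, 4))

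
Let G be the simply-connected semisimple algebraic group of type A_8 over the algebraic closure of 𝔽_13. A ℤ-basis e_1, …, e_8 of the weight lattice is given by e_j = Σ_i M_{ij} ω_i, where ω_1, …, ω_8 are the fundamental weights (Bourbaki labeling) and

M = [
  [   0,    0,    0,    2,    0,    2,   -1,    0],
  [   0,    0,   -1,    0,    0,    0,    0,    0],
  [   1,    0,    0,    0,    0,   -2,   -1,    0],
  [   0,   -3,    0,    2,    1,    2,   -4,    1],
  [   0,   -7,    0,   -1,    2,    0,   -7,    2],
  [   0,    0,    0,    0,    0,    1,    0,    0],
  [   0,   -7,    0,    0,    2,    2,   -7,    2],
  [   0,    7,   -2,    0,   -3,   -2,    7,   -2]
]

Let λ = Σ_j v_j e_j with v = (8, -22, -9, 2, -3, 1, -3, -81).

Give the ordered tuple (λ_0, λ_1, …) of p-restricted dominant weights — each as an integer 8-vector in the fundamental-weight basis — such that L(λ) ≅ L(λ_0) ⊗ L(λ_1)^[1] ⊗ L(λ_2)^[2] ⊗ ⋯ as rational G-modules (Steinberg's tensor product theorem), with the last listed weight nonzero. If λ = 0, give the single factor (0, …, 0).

((9, 9, 9, 0, 5, 1, 9, 12),)

ω-coordinates c = M·v, v = (8, -22, -9, 2, -3, 1, -3, -81):
  c_1 = 0·8 + (0)·(-22) + (0)·(-9) + 2·2 + (0)·(-3) + 2·1 + (-1)·(-3) + (0)·(-81) = 9
  c_2 = 0·8 + (0)·(-22) + (-1)·(-9) + 0·2 + (0)·(-3) + 0·1 + (0)·(-3) + (0)·(-81) = 9
  c_3 = 1·8 + (0)·(-22) + (0)·(-9) + 0·2 + (0)·(-3) + (-2)·(1) + (-1)·(-3) + (0)·(-81) = 9
  c_4 = 0·8 + (-3)·(-22) + (0)·(-9) + 2·2 + (1)·(-3) + 2·1 + (-4)·(-3) + (1)·(-81) = 0
  c_5 = 0·8 + (-7)·(-22) + (0)·(-9) + (-1)·(2) + (2)·(-3) + 0·1 + (-7)·(-3) + (2)·(-81) = 5
  c_6 = 0·8 + (0)·(-22) + (0)·(-9) + 0·2 + (0)·(-3) + 1·1 + (0)·(-3) + (0)·(-81) = 1
  c_7 = 0·8 + (-7)·(-22) + (0)·(-9) + 0·2 + (2)·(-3) + 2·1 + (-7)·(-3) + (2)·(-81) = 9
  c_8 = 0·8 + (7)·(-22) + (-2)·(-9) + 0·2 + (-3)·(-3) + (-2)·(1) + (7)·(-3) + (-2)·(-81) = 12
Writing each c_i in base p = 13:
  c_1 = 9 = 9·13^0
  c_2 = 9 = 9·13^0
  c_3 = 9 = 9·13^0
  c_4 = 0
  c_5 = 5 = 5·13^0
  c_6 = 1 = 1·13^0
  c_7 = 9 = 9·13^0
  c_8 = 12 = 12·13^0
p-restricted factor λ_0 = (9, 9, 9, 0, 5, 1, 9, 12)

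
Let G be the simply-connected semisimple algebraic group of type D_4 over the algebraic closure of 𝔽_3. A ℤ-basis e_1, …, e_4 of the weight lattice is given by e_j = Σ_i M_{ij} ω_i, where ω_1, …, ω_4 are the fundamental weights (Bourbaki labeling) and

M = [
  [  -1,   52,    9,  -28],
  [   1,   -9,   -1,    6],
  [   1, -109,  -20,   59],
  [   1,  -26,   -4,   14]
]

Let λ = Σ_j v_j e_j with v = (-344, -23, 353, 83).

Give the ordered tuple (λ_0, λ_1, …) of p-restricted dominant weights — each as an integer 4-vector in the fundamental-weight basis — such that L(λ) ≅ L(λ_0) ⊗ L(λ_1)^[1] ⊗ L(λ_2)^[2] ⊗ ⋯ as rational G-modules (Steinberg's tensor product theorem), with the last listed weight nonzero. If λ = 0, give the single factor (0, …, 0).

ω-coordinates c = M·v, v = (-344, -23, 353, 83):
  c_1 = (-1)·(-344) + (52)·(-23) + 9·353 + (-28)·(83) = 1
  c_2 = (1)·(-344) + (-9)·(-23) + (-1)·(353) + 6·83 = 8
  c_3 = (1)·(-344) + (-109)·(-23) + (-20)·(353) + 59·83 = 0
  c_4 = (1)·(-344) + (-26)·(-23) + (-4)·(353) + 14·83 = 4
Base-3 expansion of each c_i:
  c_1 = 1 = 1·3^0
  c_2 = 8 = 2·3^0 + 2·3^1
  c_3 = 0
  c_4 = 4 = 1·3^0 + 1·3^1
λ_0 = (1, 2, 0, 1)
λ_1 = (0, 2, 0, 1)

((1, 2, 0, 1), (0, 2, 0, 1))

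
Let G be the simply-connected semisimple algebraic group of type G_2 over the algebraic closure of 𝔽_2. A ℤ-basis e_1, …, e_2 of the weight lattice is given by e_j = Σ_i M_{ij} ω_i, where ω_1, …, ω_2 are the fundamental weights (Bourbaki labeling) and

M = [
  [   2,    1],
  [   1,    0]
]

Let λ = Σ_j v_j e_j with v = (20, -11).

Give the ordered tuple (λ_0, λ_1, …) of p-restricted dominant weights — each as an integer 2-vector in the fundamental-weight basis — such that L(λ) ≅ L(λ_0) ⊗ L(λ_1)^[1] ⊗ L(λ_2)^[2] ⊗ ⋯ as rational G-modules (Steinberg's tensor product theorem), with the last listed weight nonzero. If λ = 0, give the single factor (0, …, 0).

Compute c_i = Σ_j M_{ij} v_j with v = (20, -11):
  c_1 = 2*20 + 1*-11 = 29
  c_2 = 1*20 + 0*-11 = 20
Expand coordinatewise in base 2:
  c_1 = 29 = 1·2^0 + 0·2^1 + 1·2^2 + 1·2^3 + 1·2^4
  c_2 = 20 = 0·2^0 + 0·2^1 + 1·2^2 + 0·2^3 + 1·2^4
Factor λ_0 = (1, 0)
Factor λ_1 = (0, 0)
Factor λ_2 = (1, 1)
Factor λ_3 = (1, 0)
Factor λ_4 = (1, 1)

((1, 0), (0, 0), (1, 1), (1, 0), (1, 1))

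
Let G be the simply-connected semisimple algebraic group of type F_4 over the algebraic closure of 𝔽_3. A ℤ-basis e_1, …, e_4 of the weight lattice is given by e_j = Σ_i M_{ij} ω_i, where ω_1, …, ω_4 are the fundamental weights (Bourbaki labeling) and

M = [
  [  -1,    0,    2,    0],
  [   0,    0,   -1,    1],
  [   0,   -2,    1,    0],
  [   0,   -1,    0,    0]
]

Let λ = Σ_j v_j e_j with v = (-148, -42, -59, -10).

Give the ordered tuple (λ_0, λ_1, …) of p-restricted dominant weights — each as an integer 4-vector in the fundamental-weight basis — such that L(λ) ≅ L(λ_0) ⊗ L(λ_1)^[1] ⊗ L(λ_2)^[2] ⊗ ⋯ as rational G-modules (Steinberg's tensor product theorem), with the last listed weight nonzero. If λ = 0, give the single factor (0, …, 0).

((0, 1, 1, 0), (1, 1, 2, 2), (0, 2, 2, 1), (1, 1, 0, 1))

ω-coordinates c = M·v, v = (-148, -42, -59, -10):
  c_1 = (-1)·(-148) + (0)·(-42) + (2)·(-59) + (0)·(-10) = 30
  c_2 = (0)·(-148) + (0)·(-42) + (-1)·(-59) + (1)·(-10) = 49
  c_3 = (0)·(-148) + (-2)·(-42) + (1)·(-59) + (0)·(-10) = 25
  c_4 = (0)·(-148) + (-1)·(-42) + (0)·(-59) + (0)·(-10) = 42
Base-3 expansion of each c_i:
  c_1 = 30 = 0·3^0 + 1·3^1 + 0·3^2 + 1·3^3
  c_2 = 49 = 1·3^0 + 1·3^1 + 2·3^2 + 1·3^3
  c_3 = 25 = 1·3^0 + 2·3^1 + 2·3^2
  c_4 = 42 = 0·3^0 + 2·3^1 + 1·3^2 + 1·3^3
p-restricted factor λ_0 = (0, 1, 1, 0)
p-restricted factor λ_1 = (1, 1, 2, 2)
p-restricted factor λ_2 = (0, 2, 2, 1)
p-restricted factor λ_3 = (1, 1, 0, 1)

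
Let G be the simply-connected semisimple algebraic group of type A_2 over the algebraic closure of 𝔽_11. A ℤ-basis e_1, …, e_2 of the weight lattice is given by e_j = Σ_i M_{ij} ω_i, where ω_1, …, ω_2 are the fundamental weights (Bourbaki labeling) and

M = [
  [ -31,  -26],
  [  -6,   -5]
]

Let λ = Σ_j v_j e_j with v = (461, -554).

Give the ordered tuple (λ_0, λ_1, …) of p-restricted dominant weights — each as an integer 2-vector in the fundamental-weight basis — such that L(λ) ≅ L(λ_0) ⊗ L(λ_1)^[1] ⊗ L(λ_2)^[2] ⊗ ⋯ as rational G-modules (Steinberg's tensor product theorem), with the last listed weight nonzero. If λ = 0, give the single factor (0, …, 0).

((3, 4), (10, 0))

Change of basis e → ω: c = M·v where v = (461, -554):
  c_1 = (-31)·(461) + (-26)·(-554) = 113
  c_2 = (-6)·(461) + (-5)·(-554) = 4
Base-11 expansion of each c_i:
  c_1 = 113 = 3·11^0 + 10·11^1
  c_2 = 4 = 4·11^0
λ_0 = (3, 4)
λ_1 = (10, 0)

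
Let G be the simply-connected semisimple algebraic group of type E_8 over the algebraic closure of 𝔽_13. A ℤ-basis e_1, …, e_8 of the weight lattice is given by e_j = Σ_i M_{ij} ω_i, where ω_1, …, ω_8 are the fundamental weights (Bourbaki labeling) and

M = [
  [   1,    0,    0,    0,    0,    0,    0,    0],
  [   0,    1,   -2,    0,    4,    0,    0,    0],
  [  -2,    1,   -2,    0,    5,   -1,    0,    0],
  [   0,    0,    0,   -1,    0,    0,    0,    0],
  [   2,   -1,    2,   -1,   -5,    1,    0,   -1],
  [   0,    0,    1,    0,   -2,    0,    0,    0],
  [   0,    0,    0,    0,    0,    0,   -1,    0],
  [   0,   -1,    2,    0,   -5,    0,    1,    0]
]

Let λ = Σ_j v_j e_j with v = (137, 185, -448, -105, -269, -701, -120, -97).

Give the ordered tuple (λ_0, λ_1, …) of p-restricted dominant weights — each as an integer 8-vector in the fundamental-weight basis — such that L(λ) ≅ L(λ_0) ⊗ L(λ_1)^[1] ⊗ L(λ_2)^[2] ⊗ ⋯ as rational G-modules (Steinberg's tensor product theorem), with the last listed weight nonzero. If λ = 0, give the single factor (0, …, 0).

((7, 5, 7, 1, 0, 12, 3, 1), (10, 0, 12, 8, 3, 6, 9, 11))

Change of basis e → ω: c = M·v where v = (137, 185, -448, -105, -269, -701, -120, -97):
  c_1 = (1)·(137) + (0)·(185) + (0)·(-448) + (0)·(-105) + (0)·(-269) + (0)·(-701) + (0)·(-120) + (0)·(-97) = 137
  c_2 = (0)·(137) + (1)·(185) + (-2)·(-448) + (0)·(-105) + (4)·(-269) + (0)·(-701) + (0)·(-120) + (0)·(-97) = 5
  c_3 = (-2)·(137) + (1)·(185) + (-2)·(-448) + (0)·(-105) + (5)·(-269) + (-1)·(-701) + (0)·(-120) + (0)·(-97) = 163
  c_4 = (0)·(137) + (0)·(185) + (0)·(-448) + (-1)·(-105) + (0)·(-269) + (0)·(-701) + (0)·(-120) + (0)·(-97) = 105
  c_5 = (2)·(137) + (-1)·(185) + (2)·(-448) + (-1)·(-105) + (-5)·(-269) + (1)·(-701) + (0)·(-120) + (-1)·(-97) = 39
  c_6 = (0)·(137) + (0)·(185) + (1)·(-448) + (0)·(-105) + (-2)·(-269) + (0)·(-701) + (0)·(-120) + (0)·(-97) = 90
  c_7 = (0)·(137) + (0)·(185) + (0)·(-448) + (0)·(-105) + (0)·(-269) + (0)·(-701) + (-1)·(-120) + (0)·(-97) = 120
  c_8 = (0)·(137) + (-1)·(185) + (2)·(-448) + (0)·(-105) + (-5)·(-269) + (0)·(-701) + (1)·(-120) + (0)·(-97) = 144
Base-13 expansion of each c_i:
  c_1 = 137 = 7·13^0 + 10·13^1
  c_2 = 5 = 5·13^0
  c_3 = 163 = 7·13^0 + 12·13^1
  c_4 = 105 = 1·13^0 + 8·13^1
  c_5 = 39 = 0·13^0 + 3·13^1
  c_6 = 90 = 12·13^0 + 6·13^1
  c_7 = 120 = 3·13^0 + 9·13^1
  c_8 = 144 = 1·13^0 + 11·13^1
λ_0 = (7, 5, 7, 1, 0, 12, 3, 1)
λ_1 = (10, 0, 12, 8, 3, 6, 9, 11)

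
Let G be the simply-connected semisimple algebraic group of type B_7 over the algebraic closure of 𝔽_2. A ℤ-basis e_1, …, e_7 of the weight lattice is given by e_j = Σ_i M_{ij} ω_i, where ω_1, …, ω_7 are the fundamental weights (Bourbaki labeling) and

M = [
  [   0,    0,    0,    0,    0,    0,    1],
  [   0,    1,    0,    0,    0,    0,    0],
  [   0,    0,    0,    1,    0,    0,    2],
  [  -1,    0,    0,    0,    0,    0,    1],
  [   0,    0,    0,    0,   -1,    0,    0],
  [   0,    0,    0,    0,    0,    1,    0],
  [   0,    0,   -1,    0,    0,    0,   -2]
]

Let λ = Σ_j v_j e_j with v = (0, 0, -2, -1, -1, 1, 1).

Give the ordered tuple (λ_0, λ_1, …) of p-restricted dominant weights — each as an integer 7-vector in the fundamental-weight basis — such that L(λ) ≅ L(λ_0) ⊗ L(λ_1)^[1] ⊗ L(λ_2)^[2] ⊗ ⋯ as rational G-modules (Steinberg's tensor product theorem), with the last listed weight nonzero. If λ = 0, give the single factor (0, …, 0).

ω-coordinates c = M·v, v = (0, 0, -2, -1, -1, 1, 1):
  c_1 = 0*0 + 0*0 + 0*-2 + 0*-1 + 0*-1 + 0*1 + 1*1 = 1
  c_2 = 0*0 + 1*0 + 0*-2 + 0*-1 + 0*-1 + 0*1 + 0*1 = 0
  c_3 = 0*0 + 0*0 + 0*-2 + 1*-1 + 0*-1 + 0*1 + 2*1 = 1
  c_4 = -1*0 + 0*0 + 0*-2 + 0*-1 + 0*-1 + 0*1 + 1*1 = 1
  c_5 = 0*0 + 0*0 + 0*-2 + 0*-1 + -1*-1 + 0*1 + 0*1 = 1
  c_6 = 0*0 + 0*0 + 0*-2 + 0*-1 + 0*-1 + 1*1 + 0*1 = 1
  c_7 = 0*0 + 0*0 + -1*-2 + 0*-1 + 0*-1 + 0*1 + -2*1 = 0
Expand coordinatewise in base 2:
  c_1 = 1 = 1·2^0
  c_2 = 0
  c_3 = 1 = 1·2^0
  c_4 = 1 = 1·2^0
  c_5 = 1 = 1·2^0
  c_6 = 1 = 1·2^0
  c_7 = 0
λ_0 = (1, 0, 1, 1, 1, 1, 0)

((1, 0, 1, 1, 1, 1, 0),)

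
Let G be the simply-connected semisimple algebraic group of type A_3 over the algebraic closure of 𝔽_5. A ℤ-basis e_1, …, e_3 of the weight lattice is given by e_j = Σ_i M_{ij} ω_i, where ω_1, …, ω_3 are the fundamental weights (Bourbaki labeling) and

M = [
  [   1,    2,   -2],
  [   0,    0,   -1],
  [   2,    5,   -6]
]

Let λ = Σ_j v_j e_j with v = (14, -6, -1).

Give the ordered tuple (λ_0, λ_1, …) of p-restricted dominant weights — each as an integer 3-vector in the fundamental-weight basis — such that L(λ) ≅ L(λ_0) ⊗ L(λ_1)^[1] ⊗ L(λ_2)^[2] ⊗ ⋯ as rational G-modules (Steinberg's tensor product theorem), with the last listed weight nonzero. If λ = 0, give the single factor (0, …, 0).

((4, 1, 4),)

Converting to the ω-basis (c_i = row i of M dotted with v = (14, -6, -1)):
  c_1 = 1*14 + 2*-6 + -2*-1 = 4
  c_2 = 0*14 + 0*-6 + -1*-1 = 1
  c_3 = 2*14 + 5*-6 + -6*-1 = 4
p = 5; digits c_i = Σ_j d_{ij}·5^j, 0 ≤ d_{ij} < 5:
  c_1 = 4 = 4·5^0
  c_2 = 1 = 1·5^0
  c_3 = 4 = 4·5^0
p-restricted factor λ_0 = (4, 1, 4)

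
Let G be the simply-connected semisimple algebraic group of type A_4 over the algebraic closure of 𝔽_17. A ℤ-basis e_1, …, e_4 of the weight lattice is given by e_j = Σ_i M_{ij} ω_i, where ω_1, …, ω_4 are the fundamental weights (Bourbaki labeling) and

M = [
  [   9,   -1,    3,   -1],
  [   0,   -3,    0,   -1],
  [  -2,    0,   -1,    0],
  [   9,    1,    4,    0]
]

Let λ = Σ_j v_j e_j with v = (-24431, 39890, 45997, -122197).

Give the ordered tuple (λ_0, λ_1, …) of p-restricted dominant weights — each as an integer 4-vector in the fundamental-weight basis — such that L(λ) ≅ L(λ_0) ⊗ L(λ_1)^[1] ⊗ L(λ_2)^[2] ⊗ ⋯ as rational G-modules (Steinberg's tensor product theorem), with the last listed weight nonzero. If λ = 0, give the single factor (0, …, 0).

((11, 11, 9, 4), (7, 12, 15, 14), (1, 8, 9, 13))

Converting to the ω-basis (c_i = row i of M dotted with v = (-24431, 39890, 45997, -122197)):
  c_1 = (9)·(-24431) + (-1)·(39890) + (3)·(45997) + (-1)·(-122197) = 419
  c_2 = (0)·(-24431) + (-3)·(39890) + (0)·(45997) + (-1)·(-122197) = 2527
  c_3 = (-2)·(-24431) + (0)·(39890) + (-1)·(45997) + (0)·(-122197) = 2865
  c_4 = (9)·(-24431) + (1)·(39890) + (4)·(45997) + (0)·(-122197) = 3999
Base-17 expansion of each c_i:
  c_1 = 419 = 11·17^0 + 7·17^1 + 1·17^2
  c_2 = 2527 = 11·17^0 + 12·17^1 + 8·17^2
  c_3 = 2865 = 9·17^0 + 15·17^1 + 9·17^2
  c_4 = 3999 = 4·17^0 + 14·17^1 + 13·17^2
p-restricted factor λ_0 = (11, 11, 9, 4)
p-restricted factor λ_1 = (7, 12, 15, 14)
p-restricted factor λ_2 = (1, 8, 9, 13)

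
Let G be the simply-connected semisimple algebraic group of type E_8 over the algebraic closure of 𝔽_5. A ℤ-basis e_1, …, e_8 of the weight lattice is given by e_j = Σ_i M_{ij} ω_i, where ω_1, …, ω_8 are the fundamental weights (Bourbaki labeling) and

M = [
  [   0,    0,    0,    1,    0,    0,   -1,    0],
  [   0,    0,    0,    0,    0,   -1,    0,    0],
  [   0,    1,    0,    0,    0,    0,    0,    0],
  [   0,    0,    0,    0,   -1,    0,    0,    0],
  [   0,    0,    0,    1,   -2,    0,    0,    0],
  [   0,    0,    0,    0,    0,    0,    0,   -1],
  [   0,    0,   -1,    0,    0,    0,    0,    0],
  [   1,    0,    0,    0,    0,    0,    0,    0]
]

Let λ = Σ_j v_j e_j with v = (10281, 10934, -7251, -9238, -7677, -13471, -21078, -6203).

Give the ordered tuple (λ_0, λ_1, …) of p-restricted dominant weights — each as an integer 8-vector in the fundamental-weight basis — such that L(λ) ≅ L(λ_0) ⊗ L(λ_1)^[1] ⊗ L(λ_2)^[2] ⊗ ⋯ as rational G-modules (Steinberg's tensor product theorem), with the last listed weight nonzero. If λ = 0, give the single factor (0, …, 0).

Converting to the ω-basis (c_i = row i of M dotted with v = (10281, 10934, -7251, -9238, -7677, -13471, -21078, -6203)):
  c_1 = 0·10281 + 0·10934 + (0)·(-7251) + (1)·(-9238) + (0)·(-7677) + (0)·(-13471) + (-1)·(-21078) + (0)·(-6203) = 11840
  c_2 = 0·10281 + 0·10934 + (0)·(-7251) + (0)·(-9238) + (0)·(-7677) + (-1)·(-13471) + (0)·(-21078) + (0)·(-6203) = 13471
  c_3 = 0·10281 + 1·10934 + (0)·(-7251) + (0)·(-9238) + (0)·(-7677) + (0)·(-13471) + (0)·(-21078) + (0)·(-6203) = 10934
  c_4 = 0·10281 + 0·10934 + (0)·(-7251) + (0)·(-9238) + (-1)·(-7677) + (0)·(-13471) + (0)·(-21078) + (0)·(-6203) = 7677
  c_5 = 0·10281 + 0·10934 + (0)·(-7251) + (1)·(-9238) + (-2)·(-7677) + (0)·(-13471) + (0)·(-21078) + (0)·(-6203) = 6116
  c_6 = 0·10281 + 0·10934 + (0)·(-7251) + (0)·(-9238) + (0)·(-7677) + (0)·(-13471) + (0)·(-21078) + (-1)·(-6203) = 6203
  c_7 = 0·10281 + 0·10934 + (-1)·(-7251) + (0)·(-9238) + (0)·(-7677) + (0)·(-13471) + (0)·(-21078) + (0)·(-6203) = 7251
  c_8 = 1·10281 + 0·10934 + (0)·(-7251) + (0)·(-9238) + (0)·(-7677) + (0)·(-13471) + (0)·(-21078) + (0)·(-6203) = 10281
Base-5 expansion of each c_i:
  c_1 = 11840 = 0·5^0 + 3·5^1 + 3·5^2 + 4·5^3 + 3·5^4 + 3·5^5
  c_2 = 13471 = 1·5^0 + 4·5^1 + 3·5^2 + 2·5^3 + 1·5^4 + 4·5^5
  c_3 = 10934 = 4·5^0 + 1·5^1 + 2·5^2 + 2·5^3 + 2·5^4 + 3·5^5
  c_4 = 7677 = 2·5^0 + 0·5^1 + 2·5^2 + 1·5^3 + 2·5^4 + 2·5^5
  c_5 = 6116 = 1·5^0 + 3·5^1 + 4·5^2 + 3·5^3 + 4·5^4 + 1·5^5
  c_6 = 6203 = 3·5^0 + 0·5^1 + 3·5^2 + 4·5^3 + 4·5^4 + 1·5^5
  c_7 = 7251 = 1·5^0 + 0·5^1 + 0·5^2 + 3·5^3 + 1·5^4 + 2·5^5
  c_8 = 10281 = 1·5^0 + 1·5^1 + 1·5^2 + 2·5^3 + 1·5^4 + 3·5^5
λ_0 = (0, 1, 4, 2, 1, 3, 1, 1)
λ_1 = (3, 4, 1, 0, 3, 0, 0, 1)
λ_2 = (3, 3, 2, 2, 4, 3, 0, 1)
λ_3 = (4, 2, 2, 1, 3, 4, 3, 2)
λ_4 = (3, 1, 2, 2, 4, 4, 1, 1)
λ_5 = (3, 4, 3, 2, 1, 1, 2, 3)

((0, 1, 4, 2, 1, 3, 1, 1), (3, 4, 1, 0, 3, 0, 0, 1), (3, 3, 2, 2, 4, 3, 0, 1), (4, 2, 2, 1, 3, 4, 3, 2), (3, 1, 2, 2, 4, 4, 1, 1), (3, 4, 3, 2, 1, 1, 2, 3))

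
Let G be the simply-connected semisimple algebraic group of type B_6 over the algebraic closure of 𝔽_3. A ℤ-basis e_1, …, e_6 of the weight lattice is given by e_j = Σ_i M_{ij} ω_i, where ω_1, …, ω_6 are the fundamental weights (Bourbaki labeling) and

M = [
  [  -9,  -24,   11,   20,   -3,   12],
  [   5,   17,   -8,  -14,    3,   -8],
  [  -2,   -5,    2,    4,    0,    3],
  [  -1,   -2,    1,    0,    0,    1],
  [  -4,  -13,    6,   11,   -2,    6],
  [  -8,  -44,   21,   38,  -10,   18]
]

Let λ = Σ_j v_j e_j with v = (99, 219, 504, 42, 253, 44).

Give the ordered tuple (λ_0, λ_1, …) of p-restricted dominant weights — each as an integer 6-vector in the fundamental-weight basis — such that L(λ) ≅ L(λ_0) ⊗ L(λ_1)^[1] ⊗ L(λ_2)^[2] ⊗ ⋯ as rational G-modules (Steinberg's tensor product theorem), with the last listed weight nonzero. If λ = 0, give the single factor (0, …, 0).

ω-coordinates c = M·v, v = (99, 219, 504, 42, 253, 44):
  c_1 = -9*99 + -24*219 + 11*504 + 20*42 + -3*253 + 12*44 = 6
  c_2 = 5*99 + 17*219 + -8*504 + -14*42 + 3*253 + -8*44 = 5
  c_3 = -2*99 + -5*219 + 2*504 + 4*42 + 0*253 + 3*44 = 15
  c_4 = -1*99 + -2*219 + 1*504 + 0*42 + 0*253 + 1*44 = 11
  c_5 = -4*99 + -13*219 + 6*504 + 11*42 + -2*253 + 6*44 = 1
  c_6 = -8*99 + -44*219 + 21*504 + 38*42 + -10*253 + 18*44 = 14
Expand coordinatewise in base 3:
  c_1 = 6 = 0·3^0 + 2·3^1
  c_2 = 5 = 2·3^0 + 1·3^1
  c_3 = 15 = 0·3^0 + 2·3^1 + 1·3^2
  c_4 = 11 = 2·3^0 + 0·3^1 + 1·3^2
  c_5 = 1 = 1·3^0
  c_6 = 14 = 2·3^0 + 1·3^1 + 1·3^2
p-restricted factor λ_0 = (0, 2, 0, 2, 1, 2)
p-restricted factor λ_1 = (2, 1, 2, 0, 0, 1)
p-restricted factor λ_2 = (0, 0, 1, 1, 0, 1)

((0, 2, 0, 2, 1, 2), (2, 1, 2, 0, 0, 1), (0, 0, 1, 1, 0, 1))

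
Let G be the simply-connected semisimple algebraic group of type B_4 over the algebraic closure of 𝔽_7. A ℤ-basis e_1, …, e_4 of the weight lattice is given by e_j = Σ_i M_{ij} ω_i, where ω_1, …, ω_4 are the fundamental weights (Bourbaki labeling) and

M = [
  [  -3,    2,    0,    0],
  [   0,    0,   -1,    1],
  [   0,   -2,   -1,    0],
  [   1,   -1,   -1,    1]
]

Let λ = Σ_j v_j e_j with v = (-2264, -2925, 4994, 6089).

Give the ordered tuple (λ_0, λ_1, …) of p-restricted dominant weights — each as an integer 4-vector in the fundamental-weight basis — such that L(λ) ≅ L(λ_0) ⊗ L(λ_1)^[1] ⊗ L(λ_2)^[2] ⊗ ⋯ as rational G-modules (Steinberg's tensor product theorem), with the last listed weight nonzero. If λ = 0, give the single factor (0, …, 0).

((4, 3, 2, 6), (1, 2, 3, 5), (5, 1, 3, 0), (2, 3, 2, 5))

Compute c_i = Σ_j M_{ij} v_j with v = (-2264, -2925, 4994, 6089):
  c_1 = (-3)·(-2264) + (2)·(-2925) + (0)·(4994) + (0)·(6089) = 942
  c_2 = (0)·(-2264) + (0)·(-2925) + (-1)·(4994) + (1)·(6089) = 1095
  c_3 = (0)·(-2264) + (-2)·(-2925) + (-1)·(4994) + (0)·(6089) = 856
  c_4 = (1)·(-2264) + (-1)·(-2925) + (-1)·(4994) + (1)·(6089) = 1756
Writing each c_i in base p = 7:
  c_1 = 942 = 4·7^0 + 1·7^1 + 5·7^2 + 2·7^3
  c_2 = 1095 = 3·7^0 + 2·7^1 + 1·7^2 + 3·7^3
  c_3 = 856 = 2·7^0 + 3·7^1 + 3·7^2 + 2·7^3
  c_4 = 1756 = 6·7^0 + 5·7^1 + 0·7^2 + 5·7^3
p-restricted factor λ_0 = (4, 3, 2, 6)
p-restricted factor λ_1 = (1, 2, 3, 5)
p-restricted factor λ_2 = (5, 1, 3, 0)
p-restricted factor λ_3 = (2, 3, 2, 5)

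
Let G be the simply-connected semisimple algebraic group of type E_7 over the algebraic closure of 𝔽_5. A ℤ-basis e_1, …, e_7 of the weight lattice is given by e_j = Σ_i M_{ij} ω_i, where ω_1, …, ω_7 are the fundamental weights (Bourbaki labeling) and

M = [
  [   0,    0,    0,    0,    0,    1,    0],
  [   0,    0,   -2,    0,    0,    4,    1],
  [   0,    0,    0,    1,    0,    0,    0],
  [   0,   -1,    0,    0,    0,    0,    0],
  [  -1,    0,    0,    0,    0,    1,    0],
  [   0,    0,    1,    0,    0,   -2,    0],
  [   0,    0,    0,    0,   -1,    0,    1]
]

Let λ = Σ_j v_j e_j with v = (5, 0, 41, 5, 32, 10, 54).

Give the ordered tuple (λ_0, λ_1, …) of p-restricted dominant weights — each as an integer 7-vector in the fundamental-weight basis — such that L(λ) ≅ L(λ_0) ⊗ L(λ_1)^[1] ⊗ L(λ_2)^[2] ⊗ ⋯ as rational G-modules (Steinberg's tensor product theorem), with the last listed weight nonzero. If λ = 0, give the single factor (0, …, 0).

((0, 2, 0, 0, 0, 1, 2), (2, 2, 1, 0, 1, 4, 4))

Converting to the ω-basis (c_i = row i of M dotted with v = (5, 0, 41, 5, 32, 10, 54)):
  c_1 = 0·5 + 0·0 + 0·41 + 0·5 + 0·32 + 1·10 + 0·54 = 10
  c_2 = 0·5 + 0·0 + (-2)·(41) + 0·5 + 0·32 + 4·10 + 1·54 = 12
  c_3 = 0·5 + 0·0 + 0·41 + 1·5 + 0·32 + 0·10 + 0·54 = 5
  c_4 = 0·5 + (-1)·(0) + 0·41 + 0·5 + 0·32 + 0·10 + 0·54 = 0
  c_5 = (-1)·(5) + 0·0 + 0·41 + 0·5 + 0·32 + 1·10 + 0·54 = 5
  c_6 = 0·5 + 0·0 + 1·41 + 0·5 + 0·32 + (-2)·(10) + 0·54 = 21
  c_7 = 0·5 + 0·0 + 0·41 + 0·5 + (-1)·(32) + 0·10 + 1·54 = 22
Base-5 expansion of each c_i:
  c_1 = 10 = 0·5^0 + 2·5^1
  c_2 = 12 = 2·5^0 + 2·5^1
  c_3 = 5 = 0·5^0 + 1·5^1
  c_4 = 0
  c_5 = 5 = 0·5^0 + 1·5^1
  c_6 = 21 = 1·5^0 + 4·5^1
  c_7 = 22 = 2·5^0 + 4·5^1
Factor λ_0 = (0, 2, 0, 0, 0, 1, 2)
Factor λ_1 = (2, 2, 1, 0, 1, 4, 4)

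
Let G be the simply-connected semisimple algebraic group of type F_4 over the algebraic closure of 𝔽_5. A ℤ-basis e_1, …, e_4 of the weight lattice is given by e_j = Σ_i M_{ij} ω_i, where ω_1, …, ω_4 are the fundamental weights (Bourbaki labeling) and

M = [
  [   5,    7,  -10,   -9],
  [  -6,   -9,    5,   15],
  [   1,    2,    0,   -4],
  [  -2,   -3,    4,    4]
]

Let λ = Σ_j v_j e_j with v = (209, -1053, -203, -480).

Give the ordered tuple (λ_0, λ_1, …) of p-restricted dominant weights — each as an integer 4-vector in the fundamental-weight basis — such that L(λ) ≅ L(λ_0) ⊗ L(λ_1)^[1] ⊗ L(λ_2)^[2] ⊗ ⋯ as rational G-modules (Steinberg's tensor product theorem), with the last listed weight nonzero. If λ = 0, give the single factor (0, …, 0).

((4, 3, 3, 4), (4, 1, 4, 1))

Converting to the ω-basis (c_i = row i of M dotted with v = (209, -1053, -203, -480)):
  c_1 = (5)·(209) + (7)·(-1053) + (-10)·(-203) + (-9)·(-480) = 24
  c_2 = (-6)·(209) + (-9)·(-1053) + (5)·(-203) + (15)·(-480) = 8
  c_3 = (1)·(209) + (2)·(-1053) + (0)·(-203) + (-4)·(-480) = 23
  c_4 = (-2)·(209) + (-3)·(-1053) + (4)·(-203) + (4)·(-480) = 9
Writing each c_i in base p = 5:
  c_1 = 24 = 4·5^0 + 4·5^1
  c_2 = 8 = 3·5^0 + 1·5^1
  c_3 = 23 = 3·5^0 + 4·5^1
  c_4 = 9 = 4·5^0 + 1·5^1
λ_0 = (4, 3, 3, 4)
λ_1 = (4, 1, 4, 1)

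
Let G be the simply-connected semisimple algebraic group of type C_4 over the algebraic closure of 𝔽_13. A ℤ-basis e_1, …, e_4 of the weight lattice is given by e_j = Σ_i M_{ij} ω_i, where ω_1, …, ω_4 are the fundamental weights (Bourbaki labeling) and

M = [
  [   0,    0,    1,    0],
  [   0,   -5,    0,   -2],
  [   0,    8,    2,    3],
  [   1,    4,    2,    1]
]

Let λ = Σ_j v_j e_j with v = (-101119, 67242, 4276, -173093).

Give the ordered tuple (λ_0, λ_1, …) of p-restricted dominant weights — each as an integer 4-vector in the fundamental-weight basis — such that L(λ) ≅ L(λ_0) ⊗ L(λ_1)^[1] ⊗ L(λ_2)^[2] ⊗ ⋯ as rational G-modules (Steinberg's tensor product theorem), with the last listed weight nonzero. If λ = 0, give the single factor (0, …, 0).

ω-coordinates c = M·v, v = (-101119, 67242, 4276, -173093):
  c_1 = (0)·(-101119) + (0)·(67242) + (1)·(4276) + (0)·(-173093) = 4276
  c_2 = (0)·(-101119) + (-5)·(67242) + (0)·(4276) + (-2)·(-173093) = 9976
  c_3 = (0)·(-101119) + (8)·(67242) + (2)·(4276) + (3)·(-173093) = 27209
  c_4 = (1)·(-101119) + (4)·(67242) + (2)·(4276) + (1)·(-173093) = 3308
Writing each c_i in base p = 13:
  c_1 = 4276 = 12·13^0 + 3·13^1 + 12·13^2 + 1·13^3
  c_2 = 9976 = 5·13^0 + 0·13^1 + 7·13^2 + 4·13^3
  c_3 = 27209 = 0·13^0 + 0·13^1 + 5·13^2 + 12·13^3
  c_4 = 3308 = 6·13^0 + 7·13^1 + 6·13^2 + 1·13^3
λ_0 = (12, 5, 0, 6)
λ_1 = (3, 0, 0, 7)
λ_2 = (12, 7, 5, 6)
λ_3 = (1, 4, 12, 1)

((12, 5, 0, 6), (3, 0, 0, 7), (12, 7, 5, 6), (1, 4, 12, 1))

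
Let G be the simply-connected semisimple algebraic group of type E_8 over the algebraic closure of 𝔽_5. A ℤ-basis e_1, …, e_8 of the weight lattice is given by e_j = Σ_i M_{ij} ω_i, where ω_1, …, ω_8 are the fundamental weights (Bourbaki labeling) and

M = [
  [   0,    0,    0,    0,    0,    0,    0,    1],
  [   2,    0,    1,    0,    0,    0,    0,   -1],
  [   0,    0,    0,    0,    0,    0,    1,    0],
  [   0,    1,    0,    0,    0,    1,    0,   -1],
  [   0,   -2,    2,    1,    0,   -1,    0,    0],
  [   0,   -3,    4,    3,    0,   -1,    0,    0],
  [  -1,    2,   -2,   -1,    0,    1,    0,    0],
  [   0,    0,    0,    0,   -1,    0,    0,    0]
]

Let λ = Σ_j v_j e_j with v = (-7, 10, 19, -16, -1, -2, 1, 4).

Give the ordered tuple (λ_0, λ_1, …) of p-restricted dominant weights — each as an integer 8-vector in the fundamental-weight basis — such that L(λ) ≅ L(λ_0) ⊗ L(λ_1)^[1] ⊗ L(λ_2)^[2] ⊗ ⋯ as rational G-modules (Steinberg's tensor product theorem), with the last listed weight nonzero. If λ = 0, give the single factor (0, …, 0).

Converting to the ω-basis (c_i = row i of M dotted with v = (-7, 10, 19, -16, -1, -2, 1, 4)):
  c_1 = (0)·(-7) + 0·10 + 0·19 + (0)·(-16) + (0)·(-1) + (0)·(-2) + 0·1 + 1·4 = 4
  c_2 = (2)·(-7) + 0·10 + 1·19 + (0)·(-16) + (0)·(-1) + (0)·(-2) + 0·1 + (-1)·(4) = 1
  c_3 = (0)·(-7) + 0·10 + 0·19 + (0)·(-16) + (0)·(-1) + (0)·(-2) + 1·1 + 0·4 = 1
  c_4 = (0)·(-7) + 1·10 + 0·19 + (0)·(-16) + (0)·(-1) + (1)·(-2) + 0·1 + (-1)·(4) = 4
  c_5 = (0)·(-7) + (-2)·(10) + 2·19 + (1)·(-16) + (0)·(-1) + (-1)·(-2) + 0·1 + 0·4 = 4
  c_6 = (0)·(-7) + (-3)·(10) + 4·19 + (3)·(-16) + (0)·(-1) + (-1)·(-2) + 0·1 + 0·4 = 0
  c_7 = (-1)·(-7) + 2·10 + (-2)·(19) + (-1)·(-16) + (0)·(-1) + (1)·(-2) + 0·1 + 0·4 = 3
  c_8 = (0)·(-7) + 0·10 + 0·19 + (0)·(-16) + (-1)·(-1) + (0)·(-2) + 0·1 + 0·4 = 1
Writing each c_i in base p = 5:
  c_1 = 4 = 4·5^0
  c_2 = 1 = 1·5^0
  c_3 = 1 = 1·5^0
  c_4 = 4 = 4·5^0
  c_5 = 4 = 4·5^0
  c_6 = 0
  c_7 = 3 = 3·5^0
  c_8 = 1 = 1·5^0
p-restricted factor λ_0 = (4, 1, 1, 4, 4, 0, 3, 1)

((4, 1, 1, 4, 4, 0, 3, 1),)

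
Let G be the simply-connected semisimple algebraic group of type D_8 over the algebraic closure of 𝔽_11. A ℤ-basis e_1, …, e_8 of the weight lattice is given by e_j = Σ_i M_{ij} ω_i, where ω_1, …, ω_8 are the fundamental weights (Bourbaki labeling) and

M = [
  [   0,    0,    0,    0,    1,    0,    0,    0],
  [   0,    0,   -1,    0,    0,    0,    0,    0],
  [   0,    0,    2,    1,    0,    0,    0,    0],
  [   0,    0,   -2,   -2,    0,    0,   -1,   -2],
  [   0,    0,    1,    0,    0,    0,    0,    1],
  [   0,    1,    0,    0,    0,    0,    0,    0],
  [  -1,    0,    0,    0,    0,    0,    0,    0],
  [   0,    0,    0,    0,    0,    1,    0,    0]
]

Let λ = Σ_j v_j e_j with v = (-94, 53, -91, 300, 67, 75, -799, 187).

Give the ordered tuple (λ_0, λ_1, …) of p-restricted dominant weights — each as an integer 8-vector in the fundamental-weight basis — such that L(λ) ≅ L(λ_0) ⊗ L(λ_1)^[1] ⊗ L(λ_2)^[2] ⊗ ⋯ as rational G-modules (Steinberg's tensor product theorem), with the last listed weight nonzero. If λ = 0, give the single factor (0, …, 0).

((1, 3, 8, 7, 8, 9, 6, 9), (6, 8, 10, 0, 8, 4, 8, 6))

ω-coordinates c = M·v, v = (-94, 53, -91, 300, 67, 75, -799, 187):
  c_1 = (0)·(-94) + 0·53 + (0)·(-91) + 0·300 + 1·67 + 0·75 + (0)·(-799) + 0·187 = 67
  c_2 = (0)·(-94) + 0·53 + (-1)·(-91) + 0·300 + 0·67 + 0·75 + (0)·(-799) + 0·187 = 91
  c_3 = (0)·(-94) + 0·53 + (2)·(-91) + 1·300 + 0·67 + 0·75 + (0)·(-799) + 0·187 = 118
  c_4 = (0)·(-94) + 0·53 + (-2)·(-91) + (-2)·(300) + 0·67 + 0·75 + (-1)·(-799) + (-2)·(187) = 7
  c_5 = (0)·(-94) + 0·53 + (1)·(-91) + 0·300 + 0·67 + 0·75 + (0)·(-799) + 1·187 = 96
  c_6 = (0)·(-94) + 1·53 + (0)·(-91) + 0·300 + 0·67 + 0·75 + (0)·(-799) + 0·187 = 53
  c_7 = (-1)·(-94) + 0·53 + (0)·(-91) + 0·300 + 0·67 + 0·75 + (0)·(-799) + 0·187 = 94
  c_8 = (0)·(-94) + 0·53 + (0)·(-91) + 0·300 + 0·67 + 1·75 + (0)·(-799) + 0·187 = 75
Expand coordinatewise in base 11:
  c_1 = 67 = 1·11^0 + 6·11^1
  c_2 = 91 = 3·11^0 + 8·11^1
  c_3 = 118 = 8·11^0 + 10·11^1
  c_4 = 7 = 7·11^0
  c_5 = 96 = 8·11^0 + 8·11^1
  c_6 = 53 = 9·11^0 + 4·11^1
  c_7 = 94 = 6·11^0 + 8·11^1
  c_8 = 75 = 9·11^0 + 6·11^1
Factor λ_0 = (1, 3, 8, 7, 8, 9, 6, 9)
Factor λ_1 = (6, 8, 10, 0, 8, 4, 8, 6)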